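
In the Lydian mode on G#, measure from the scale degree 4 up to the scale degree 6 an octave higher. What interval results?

minor 10th

Spelling the Lydian mode on G#: G# A# B# C## D# E# F##.
That puts C## below E#.
From C## to E#: 15 semitones over a tenth = minor.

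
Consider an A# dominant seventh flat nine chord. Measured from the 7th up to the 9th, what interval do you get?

A#7b9 (A# dominant seventh flat nine): A#-C##-E#-G#-B.
The 7th is G# and the 9th is B.
G# up to B is 3 semitones, a half step narrower than a major third, so the interval is minor.

minor 3rd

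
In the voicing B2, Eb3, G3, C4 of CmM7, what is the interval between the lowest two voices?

Those voices are B2 and Eb3.
From B to Eb: 4 semitones over a fourth = diminished.

diminished 4th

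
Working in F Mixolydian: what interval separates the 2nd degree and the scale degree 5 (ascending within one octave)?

perfect fourth

F mixolydian: F G A Bb C D Eb.
The 2nd degree is G and the degree 5 is C.
From G to C is 5 semitones, exactly the perfect fourth.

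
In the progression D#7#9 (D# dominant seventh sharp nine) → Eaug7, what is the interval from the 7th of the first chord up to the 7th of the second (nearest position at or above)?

minor second

D#7#9 (D# dominant seventh sharp nine) has C# as its 7th, and Eaug7 has D as its 7th.
C# up to D is 1 semitone, a half step narrower than a major second, so the interval is minor.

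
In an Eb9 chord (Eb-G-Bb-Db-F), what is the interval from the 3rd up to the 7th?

That puts G below Db.
From G to Db: 6 semitones over a fifth = diminished.

d5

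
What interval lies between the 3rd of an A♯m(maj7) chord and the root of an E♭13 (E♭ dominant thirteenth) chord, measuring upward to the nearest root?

diminished third

The 3rd of A♯m(maj7) is C♯; the root of E♭13 (E♭ dominant thirteenth) is E♭.
3 letter names make it a third; at 2 semitones (a whole step narrower than major) the quality is diminished.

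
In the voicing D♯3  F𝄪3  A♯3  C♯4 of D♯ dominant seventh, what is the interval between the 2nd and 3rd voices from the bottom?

Those voices are F𝄪3 and A♯3.
3 letter names make it a third; at 3 semitones (a half step narrower than major) the quality is minor.

minor 3rd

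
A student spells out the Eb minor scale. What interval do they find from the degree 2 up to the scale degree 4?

minor 3rd

Spelling the Eb minor scale: Eb F Gb Ab Bb Cb Db.
That puts F below Ab.
F up to Ab is 3 semitones, a half step narrower than a major third, so the interval is minor.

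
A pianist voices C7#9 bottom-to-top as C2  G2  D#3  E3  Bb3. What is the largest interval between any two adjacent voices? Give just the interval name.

Adjacent intervals: C2→G2 = perfect fifth; G2→D#3 = augmented fifth; D#3→E3 = minor second; E3→Bb3 = diminished fifth.
The largest is G2 to D#3, an augmented fifth (8 semitones).

augmented fifth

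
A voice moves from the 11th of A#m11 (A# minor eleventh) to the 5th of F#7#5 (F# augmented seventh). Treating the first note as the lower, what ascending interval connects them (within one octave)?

A#m11 (A# minor eleventh) has D# as its 11th, and F#7#5 (F# augmented seventh) has C## as its 5th.
Counting 7 letters and 11 half steps from D# gives a major seventh.

major seventh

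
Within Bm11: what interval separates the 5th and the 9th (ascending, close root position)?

perfect fifth

Spelling the chord: B, D, F♯, A, C♯, E.
That puts F♯ below C♯.
F♯ up to C♯ spans 5 letter names and 7 semitones — a perfect fifth.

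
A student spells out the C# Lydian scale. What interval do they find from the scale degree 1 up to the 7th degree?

Spelling the C# Lydian scale: C# D# E# F## G# A# B#.
That puts C# below B#.
C# up to B# spans 7 letter names and 11 semitones — a major seventh.

major 7th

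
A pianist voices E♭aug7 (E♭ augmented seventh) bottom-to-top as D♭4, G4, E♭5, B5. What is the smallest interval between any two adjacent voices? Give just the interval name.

Adjacent intervals: D♭4→G4 = augmented fourth; G4→E♭5 = minor sixth; E♭5→B5 = augmented fifth.
The smallest is D♭4 to G4, an augmented fourth (6 semitones).

augmented fourth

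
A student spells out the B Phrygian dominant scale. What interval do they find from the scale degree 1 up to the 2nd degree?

minor second

The scale runs B C D# E F# G A.
Scale degree 1 = B; 2nd degree = C.
2 letter names make it a second; at 1 semitone (a half step narrower than major) the quality is minor.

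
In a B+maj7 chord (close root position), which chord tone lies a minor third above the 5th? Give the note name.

Spelling the chord: B D# F## A#.
The 5th is F##. A minor third above F## is A#.
A# is the chord's 7th.

A#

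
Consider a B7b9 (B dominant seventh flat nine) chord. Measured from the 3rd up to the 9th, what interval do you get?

diminished seventh

B7b9 (B dominant seventh flat nine) is spelled B, D#, F#, A, C.
3rd = D#; 9th = C.
From D# to C: 9 semitones over a seventh = diminished.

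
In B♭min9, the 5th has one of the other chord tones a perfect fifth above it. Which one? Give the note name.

B♭ minor ninth: B♭-D♭-F-A♭-C.
The 5th is F. A perfect fifth above F is C.
C is the chord's 9th.

C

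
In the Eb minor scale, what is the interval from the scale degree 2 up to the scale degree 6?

diminished fifth

Spelling the Eb minor scale: Eb F Gb Ab Bb Cb Db.
So we need the interval from F up to Cb.
F up to Cb is 6 semitones, a half step narrower than a perfect fifth, so the interval is diminished.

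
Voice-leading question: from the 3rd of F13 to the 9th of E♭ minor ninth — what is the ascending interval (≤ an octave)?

minor sixth

F13 has A as its 3rd, and E♭ minor ninth has F as its 9th.
6 letter names make it a sixth; at 8 semitones (a half step narrower than major) the quality is minor.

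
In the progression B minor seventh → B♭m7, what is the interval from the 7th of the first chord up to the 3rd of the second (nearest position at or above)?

B minor seventh has A as its 7th, and B♭m7 has D♭ as its 3rd.
A up to D♭ is 4 semitones, a half step narrower than a perfect fourth, so the interval is diminished.

diminished 4th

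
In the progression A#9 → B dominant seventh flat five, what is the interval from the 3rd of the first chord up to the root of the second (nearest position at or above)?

The 3rd of A#9 is C##; the root of B dominant seventh flat five is B.
From C## to B: 9 semitones over a seventh = diminished.

diminished 7th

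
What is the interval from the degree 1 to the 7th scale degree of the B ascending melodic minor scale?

major seventh

B melodic minor: B C# D E F# G# A#.
The degree 1 is B and the degree 7 is A#.
Counting 7 letters and 11 half steps from B gives a major seventh.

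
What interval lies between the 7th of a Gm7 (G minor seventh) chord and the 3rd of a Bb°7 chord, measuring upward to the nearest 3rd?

m6

Gm7 (G minor seventh) has F as its 7th, and Bb°7 has Db as its 3rd.
6 letter names make it a sixth; at 8 semitones (a half step narrower than major) the quality is minor.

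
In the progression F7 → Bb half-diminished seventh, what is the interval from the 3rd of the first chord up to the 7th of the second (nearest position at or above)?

diminished octave

The 3rd of F7 is A; the 7th of Bb half-diminished seventh is Ab.
From A to Ab: 11 semitones over an octave = diminished.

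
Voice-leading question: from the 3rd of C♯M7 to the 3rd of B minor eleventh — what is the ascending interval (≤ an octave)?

d7

The 3rd of C♯M7 is E♯; the 3rd of B minor eleventh is D.
From E♯ to D: 9 semitones over a seventh = diminished.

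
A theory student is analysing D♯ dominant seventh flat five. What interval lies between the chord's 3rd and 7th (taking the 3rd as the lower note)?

The chord tones of D♯7b5 are D♯, F𝄪, A, C♯.
That puts F𝄪 below C♯.
From F𝄪 to C♯: 6 semitones over a fifth = diminished.

diminished fifth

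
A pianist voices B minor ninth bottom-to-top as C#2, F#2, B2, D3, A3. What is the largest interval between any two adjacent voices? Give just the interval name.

Adjacent intervals: C#2→F#2 = perfect fourth; F#2→B2 = perfect fourth; B2→D3 = minor third; D3→A3 = perfect fifth.
The largest is D3 to A3, a perfect fifth (7 semitones).

perfect fifth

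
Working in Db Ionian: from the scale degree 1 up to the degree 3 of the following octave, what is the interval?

Db major: Db Eb F Gb Ab Bb C.
That puts Db below F.
Db up to F spans 10 letter names and 16 semitones — a major tenth.

major tenth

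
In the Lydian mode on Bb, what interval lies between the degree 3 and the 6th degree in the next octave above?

perfect 11th

The scale runs Bb C D E F G A.
So we need the interval from D up to G.
From D to G is 17 semitones, exactly the perfect eleventh.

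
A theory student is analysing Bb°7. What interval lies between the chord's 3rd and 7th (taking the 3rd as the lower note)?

Bb diminished seventh: Bb–Db–Fb–Abb.
That puts Db below Abb.
5 letter names make it a fifth; at 6 semitones (a half step narrower than perfect) the quality is diminished.

diminished fifth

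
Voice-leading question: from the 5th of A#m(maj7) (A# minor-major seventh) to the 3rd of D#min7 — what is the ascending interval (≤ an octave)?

The 5th of A#m(maj7) (A# minor-major seventh) is E#; the 3rd of D#min7 is F#.
2 letter names make it a second; at 1 semitone (a half step narrower than major) the quality is minor.

minor 2nd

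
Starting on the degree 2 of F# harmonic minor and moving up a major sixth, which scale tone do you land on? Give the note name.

The scale is F# G# A B C# D E#.
The degree 2 is G#; a major sixth above that is E# — scale degree 7.

E#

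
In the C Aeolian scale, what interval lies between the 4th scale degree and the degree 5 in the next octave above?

The scale runs C D E♭ F G A♭ B♭.
So we need the interval from F up to G.
Counting 9 letters and 14 half steps from F gives a major ninth.

major ninth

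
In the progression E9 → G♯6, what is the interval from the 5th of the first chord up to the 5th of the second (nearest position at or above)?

major third

E9 has B as its 5th, and G♯6 has D♯ as its 5th.
From B to D♯ is 4 semitones, exactly the major third.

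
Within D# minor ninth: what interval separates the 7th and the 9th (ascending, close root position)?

D#min9 (D# minor ninth): D#-F#-A#-C#-E#.
That puts C# below E#.
C# up to E# spans 3 letter names and 4 semitones — a major third.

M3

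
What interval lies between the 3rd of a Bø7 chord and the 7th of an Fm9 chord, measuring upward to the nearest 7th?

minor second

Bø7 has D as its 3rd, and Fm9 has Eb as its 7th.
2 letter names make it a second; at 1 semitone (a half step narrower than major) the quality is minor.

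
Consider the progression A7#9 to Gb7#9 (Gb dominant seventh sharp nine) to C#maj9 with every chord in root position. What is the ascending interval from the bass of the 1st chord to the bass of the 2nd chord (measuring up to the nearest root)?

The roots are A and Gb.
A up to Gb is 9 semitones, a whole step narrower than a major seventh, so the interval is diminished.

diminished seventh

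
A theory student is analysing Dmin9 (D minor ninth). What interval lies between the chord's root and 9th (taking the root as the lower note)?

Dm9: D, F, A, C, E.
That puts D below E.
D up to E spans 9 letter names and 14 semitones — a major ninth.

major 9th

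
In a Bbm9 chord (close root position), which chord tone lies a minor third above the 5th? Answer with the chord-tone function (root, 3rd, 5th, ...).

7th

Bbm9 is spelled Bb–Db–F–Ab–C.
The 5th is F. A minor third above F is Ab.
Ab is the chord's 7th.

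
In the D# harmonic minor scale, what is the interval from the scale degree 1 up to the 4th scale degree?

Spelling the D# harmonic minor scale: D# E# F# G# A# B C##.
The scale degree 1 is D# and the 4th degree is G#.
D# up to G# spans 4 letter names and 5 semitones — a perfect fourth.

perfect 4th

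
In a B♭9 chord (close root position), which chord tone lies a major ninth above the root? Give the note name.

C

Spelling the chord: B♭–D–F–A♭–C.
The root is B♭. A major ninth above B♭ is C.
C is the chord's 9th.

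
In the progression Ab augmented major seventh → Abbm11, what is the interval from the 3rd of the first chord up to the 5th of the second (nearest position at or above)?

d3

Ab augmented major seventh has C as its 3rd, and Abbm11 has Ebb as its 5th.
C up to Ebb is 2 semitones, a whole step narrower than a major third, so the interval is diminished.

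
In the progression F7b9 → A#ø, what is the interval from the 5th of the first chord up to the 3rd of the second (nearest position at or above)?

augmented unison

The 5th of F7b9 is C; the 3rd of A#ø is C#.
1 letter names make it a unison; at 1 semitone (a half step wider than perfect) the quality is augmented.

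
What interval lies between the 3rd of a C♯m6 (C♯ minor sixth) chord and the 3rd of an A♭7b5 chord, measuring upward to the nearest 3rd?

C♯m6 (C♯ minor sixth) has E as its 3rd, and A♭7b5 has C as its 3rd.
E up to C is 8 semitones, a half step narrower than a major sixth, so the interval is minor.

minor sixth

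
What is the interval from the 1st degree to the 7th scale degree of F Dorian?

Spelling F Dorian: F G A♭ B♭ C D E♭.
That puts F below E♭.
7 letter names make it a seventh; at 10 semitones (a half step narrower than major) the quality is minor.

minor seventh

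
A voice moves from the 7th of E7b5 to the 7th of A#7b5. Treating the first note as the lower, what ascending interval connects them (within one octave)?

augmented fourth

The 7th of E7b5 is D; the 7th of A#7b5 is G#.
From D to G#: 6 semitones over a fourth = augmented.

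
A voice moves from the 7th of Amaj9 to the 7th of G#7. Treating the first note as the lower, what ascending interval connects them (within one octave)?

The 7th of Amaj9 is G#; the 7th of G#7 is F#.
From G# to F#: 10 semitones over a seventh = minor.

minor 7th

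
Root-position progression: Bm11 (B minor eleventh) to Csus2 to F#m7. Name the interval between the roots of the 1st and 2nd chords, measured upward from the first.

The roots are B and C.
B up to C is 1 semitone, a half step narrower than a major second, so the interval is minor.

minor 2nd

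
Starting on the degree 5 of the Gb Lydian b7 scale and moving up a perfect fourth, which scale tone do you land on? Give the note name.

Gb

The scale is Gb Ab Bb C Db Eb Fb.
The degree 5 is Db; a perfect fourth above that is Gb — scale degree 1.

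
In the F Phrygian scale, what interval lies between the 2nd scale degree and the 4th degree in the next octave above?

M10

The scale runs F Gb Ab Bb C Db Eb.
2nd scale degree = Gb; 4th degree (up an octave) = Bb.
From Gb to Bb is 16 semitones, exactly the major tenth.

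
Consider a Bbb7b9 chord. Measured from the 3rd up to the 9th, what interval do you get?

diminished seventh

Spelling the chord: Bbb-Db-Fb-Abb-Cbb.
The 3rd is Db and the 9th is Cbb.
Db up to Cbb is 9 semitones, a whole step narrower than a major seventh, so the interval is diminished.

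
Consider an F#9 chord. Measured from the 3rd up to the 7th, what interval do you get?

The chord tones of F#9 (F# dominant ninth) are F#, A#, C#, E, G#.
That puts A# below E.
From A# to E: 6 semitones over a fifth = diminished.

diminished fifth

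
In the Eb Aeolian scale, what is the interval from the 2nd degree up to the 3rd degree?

Eb natural minor: Eb F Gb Ab Bb Cb Db.
2nd degree = F; scale degree 3 = Gb.
From F to Gb: 1 semitone over a second = minor.

minor second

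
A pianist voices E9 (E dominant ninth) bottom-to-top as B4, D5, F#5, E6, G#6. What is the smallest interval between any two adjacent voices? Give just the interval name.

minor third

Adjacent intervals: B4→D5 = minor third; D5→F#5 = major third; F#5→E6 = minor seventh; E6→G#6 = major third.
The smallest is B4 to D5, a minor third (3 semitones).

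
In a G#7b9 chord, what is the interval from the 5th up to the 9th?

diminished fifth

G# dominant seventh flat nine: G#–B#–D#–F#–A.
The 5th is D# and the 9th is A.
5 letter names make it a fifth; at 6 semitones (a half step narrower than perfect) the quality is diminished.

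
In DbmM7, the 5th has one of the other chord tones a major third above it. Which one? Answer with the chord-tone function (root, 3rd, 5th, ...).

7th

Spelling the chord: Db, Fb, Ab, C.
The 5th is Ab. A major third above Ab is C.
C is the chord's 7th.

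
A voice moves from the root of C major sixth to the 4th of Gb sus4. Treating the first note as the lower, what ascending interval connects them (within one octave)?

diminished octave

The root of C major sixth is C; the 4th of Gb sus4 is Cb.
8 letter names make it an octave; at 11 semitones (a half step narrower than perfect) the quality is diminished.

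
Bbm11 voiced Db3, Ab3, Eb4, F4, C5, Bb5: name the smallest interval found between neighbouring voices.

Adjacent intervals: Db3→Ab3 = perfect fifth; Ab3→Eb4 = perfect fifth; Eb4→F4 = major second; F4→C5 = perfect fifth; C5→Bb5 = minor seventh.
The smallest is Eb4 to F4, a major second (2 semitones).

M2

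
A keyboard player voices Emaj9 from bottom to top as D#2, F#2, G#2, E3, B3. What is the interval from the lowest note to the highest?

The outer voices are D#2 and B3.
D# up to B is 20 semitones, a half step narrower than a major thirteenth, so the interval is minor.

minor 13th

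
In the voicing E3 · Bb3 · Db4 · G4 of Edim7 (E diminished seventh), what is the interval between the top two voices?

Those voices are Db4 and G4.
Db up to G is 6 semitones, a half step wider than a perfect fourth, so the interval is augmented.

augmented fourth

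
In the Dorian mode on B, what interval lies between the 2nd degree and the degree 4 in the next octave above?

m10

B dorian: B C# D E F# G# A.
The 2nd degree is C# and the degree 4 (up an octave) is E.
C# up to E is 15 semitones, a half step narrower than a major tenth, so the interval is minor.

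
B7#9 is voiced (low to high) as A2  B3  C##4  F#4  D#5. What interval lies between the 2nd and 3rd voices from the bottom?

Those voices are B3 and C##4.
From B to C##: 3 semitones over a second = augmented.

augmented second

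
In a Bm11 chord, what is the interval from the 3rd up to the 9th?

major seventh

Spelling the chord: B, D, F#, A, C#, E.
So we need the interval from D up to C#.
Counting 7 letters and 11 half steps from D gives a major seventh.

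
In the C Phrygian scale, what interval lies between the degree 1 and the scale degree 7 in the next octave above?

The scale runs C Db Eb F G Ab Bb.
The degree 1 is C and the 7th scale degree (up an octave) is Bb.
From C to Bb: 22 semitones over a fourteenth = minor.

minor 14th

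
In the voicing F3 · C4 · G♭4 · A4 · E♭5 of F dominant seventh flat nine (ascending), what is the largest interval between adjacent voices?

perfect fifth

Adjacent intervals: F3→C4 = perfect fifth; C4→G♭4 = diminished fifth; G♭4→A4 = augmented second; A4→E♭5 = diminished fifth.
The largest is F3 to C4, a perfect fifth (7 semitones).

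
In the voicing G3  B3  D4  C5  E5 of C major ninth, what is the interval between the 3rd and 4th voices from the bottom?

minor seventh

Those voices are D4 and C5.
7 letter names make it a seventh; at 10 semitones (a half step narrower than major) the quality is minor.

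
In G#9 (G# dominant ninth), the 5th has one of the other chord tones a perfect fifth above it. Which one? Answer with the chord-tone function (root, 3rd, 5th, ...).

Spelling the chord: G#, B#, D#, F#, A#.
The 5th is D#. A perfect fifth above D# is A#.
A# is the chord's 9th.

9th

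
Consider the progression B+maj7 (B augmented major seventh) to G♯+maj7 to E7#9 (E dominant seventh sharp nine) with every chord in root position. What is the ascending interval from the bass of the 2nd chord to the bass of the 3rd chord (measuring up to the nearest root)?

The roots are G♯ and E.
From G♯ to E: 8 semitones over a sixth = minor.

minor sixth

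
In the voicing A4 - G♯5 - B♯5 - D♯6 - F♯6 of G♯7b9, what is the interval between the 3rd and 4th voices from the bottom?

Those voices are B♯5 and D♯6.
B♯ up to D♯ is 3 semitones, a half step narrower than a major third, so the interval is minor.

minor 3rd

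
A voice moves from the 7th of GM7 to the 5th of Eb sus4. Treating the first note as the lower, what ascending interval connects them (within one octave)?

GM7 has F# as its 7th, and Eb sus4 has Bb as its 5th.
From F# to Bb: 4 semitones over a fourth = diminished.

d4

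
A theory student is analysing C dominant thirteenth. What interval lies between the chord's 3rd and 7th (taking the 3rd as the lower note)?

diminished 5th

Spelling the chord: C–E–G–Bb–D–A.
The 3rd is E and the 7th is Bb.
E up to Bb is 6 semitones, a half step narrower than a perfect fifth, so the interval is diminished.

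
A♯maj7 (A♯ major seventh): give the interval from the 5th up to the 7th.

A♯Δ7: A♯-C𝄪-E♯-G𝄪.
So we need the interval from E♯ up to G𝄪.
Counting 3 letters and 4 half steps from E♯ gives a major third.

M3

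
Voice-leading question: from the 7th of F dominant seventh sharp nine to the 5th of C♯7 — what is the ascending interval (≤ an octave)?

F dominant seventh sharp nine has E♭ as its 7th, and C♯7 has G♯ as its 5th.
From E♭ to G♯: 5 semitones over a third = augmented.

augmented third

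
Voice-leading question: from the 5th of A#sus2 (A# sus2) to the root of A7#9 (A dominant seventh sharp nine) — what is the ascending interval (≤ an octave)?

diminished fourth

The 5th of A#sus2 (A# sus2) is E#; the root of A7#9 (A dominant seventh sharp nine) is A.
E# up to A is 4 semitones, a half step narrower than a perfect fourth, so the interval is diminished.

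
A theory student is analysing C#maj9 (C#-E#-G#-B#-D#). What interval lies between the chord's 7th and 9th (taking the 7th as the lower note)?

That puts B# below D#.
3 letter names make it a third; at 3 semitones (a half step narrower than major) the quality is minor.

minor third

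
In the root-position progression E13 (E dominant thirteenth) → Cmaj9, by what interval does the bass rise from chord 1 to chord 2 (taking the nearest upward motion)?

The roots are E and C.
From E to C: 8 semitones over a sixth = minor.

m6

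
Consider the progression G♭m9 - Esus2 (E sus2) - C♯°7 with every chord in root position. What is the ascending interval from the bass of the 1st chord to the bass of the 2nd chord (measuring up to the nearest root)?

The roots are G♭ and E.
From G♭ to E: 10 semitones over a sixth = augmented.

A6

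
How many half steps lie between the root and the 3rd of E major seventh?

4

E major seventh: E-G#-B-D#.
E to G# is a major third: 4 semitones.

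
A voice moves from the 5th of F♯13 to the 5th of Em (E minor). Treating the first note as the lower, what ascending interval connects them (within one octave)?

F♯13 has C♯ as its 5th, and Em (E minor) has B as its 5th.
From C♯ to B: 10 semitones over a seventh = minor.

minor seventh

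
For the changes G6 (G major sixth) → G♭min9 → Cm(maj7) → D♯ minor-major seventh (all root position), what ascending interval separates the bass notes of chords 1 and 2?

The roots are G and G♭.
From G to G♭: 11 semitones over an octave = diminished.

diminished octave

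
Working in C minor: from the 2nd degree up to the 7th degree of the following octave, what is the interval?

C natural minor: C D Eb F G Ab Bb.
So we need the interval from D up to Bb.
13 letter names make it a thirteenth; at 20 semitones (a half step narrower than major) the quality is minor.

minor thirteenth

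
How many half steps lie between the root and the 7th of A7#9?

A7#9 is spelled A C# E G B#.
A to G is a minor seventh: 10 semitones.

10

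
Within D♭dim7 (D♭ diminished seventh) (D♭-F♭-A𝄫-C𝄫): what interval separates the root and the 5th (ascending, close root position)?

diminished fifth

The root is D♭ and the 5th is A𝄫.
5 letter names make it a fifth; at 6 semitones (a half step narrower than perfect) the quality is diminished.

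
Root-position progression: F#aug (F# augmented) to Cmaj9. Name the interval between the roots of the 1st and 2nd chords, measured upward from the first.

diminished fifth

The roots are F# and C.
5 letter names make it a fifth; at 6 semitones (a half step narrower than perfect) the quality is diminished.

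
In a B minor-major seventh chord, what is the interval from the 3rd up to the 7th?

augmented fifth

Bm(maj7): B–D–F#–A#.
The 3rd is D and the 7th is A#.
5 letter names make it a fifth; at 8 semitones (a half step wider than perfect) the quality is augmented.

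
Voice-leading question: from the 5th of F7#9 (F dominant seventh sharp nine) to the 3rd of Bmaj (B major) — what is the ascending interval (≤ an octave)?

A2

F7#9 (F dominant seventh sharp nine) has C as its 5th, and Bmaj (B major) has D# as its 3rd.
C up to D# is 3 semitones, a half step wider than a major second, so the interval is augmented.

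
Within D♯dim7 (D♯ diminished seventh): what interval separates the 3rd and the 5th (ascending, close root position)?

D♯°7 (D♯ diminished seventh): D♯–F♯–A–C.
That puts F♯ below A.
From F♯ to A: 3 semitones over a third = minor.

m3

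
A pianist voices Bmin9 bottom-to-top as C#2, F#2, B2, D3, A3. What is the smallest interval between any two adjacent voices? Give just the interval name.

Adjacent intervals: C#2→F#2 = perfect fourth; F#2→B2 = perfect fourth; B2→D3 = minor third; D3→A3 = perfect fifth.
The smallest is B2 to D3, a minor third (3 semitones).

m3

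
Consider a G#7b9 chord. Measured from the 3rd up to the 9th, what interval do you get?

G#7b9 (G# dominant seventh flat nine) is spelled G#–B#–D#–F#–A.
The 3rd is B# and the 9th is A.
7 letter names make it a seventh; at 9 semitones (a whole step narrower than major) the quality is diminished.

diminished 7th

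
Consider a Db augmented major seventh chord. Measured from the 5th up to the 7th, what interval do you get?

Dbmaj7#5 (Db augmented major seventh) is spelled Db F A C.
That puts A below C.
3 letter names make it a third; at 3 semitones (a half step narrower than major) the quality is minor.

minor third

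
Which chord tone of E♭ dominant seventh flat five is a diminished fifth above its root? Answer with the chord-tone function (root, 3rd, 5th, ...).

The chord tones of E♭7b5 are E♭–G–B𝄫–D♭.
The root is E♭. A diminished fifth above E♭ is B𝄫.
B𝄫 is the chord's 5th.

5th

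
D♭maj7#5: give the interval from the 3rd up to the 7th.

P5

D♭maj7#5 (D♭ augmented major seventh): D♭, F, A, C.
The 3rd is F and the 7th is C.
Counting 5 letters and 7 half steps from F gives a perfect fifth.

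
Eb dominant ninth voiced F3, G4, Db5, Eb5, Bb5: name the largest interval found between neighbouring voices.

Adjacent intervals: F3→G4 = major ninth; G4→Db5 = diminished fifth; Db5→Eb5 = major second; Eb5→Bb5 = perfect fifth.
The largest is F3 to G4, a major ninth (14 semitones).

major ninth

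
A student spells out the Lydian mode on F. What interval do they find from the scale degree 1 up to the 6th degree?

M6

Spelling the Lydian mode on F: F G A B C D E.
So we need the interval from F up to D.
From F to D is 9 semitones, exactly the major sixth.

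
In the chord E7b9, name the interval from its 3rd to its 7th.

diminished fifth

Spelling the chord: E G# B D F.
The 3rd is G# and the 7th is D.
G# up to D is 6 semitones, a half step narrower than a perfect fifth, so the interval is diminished.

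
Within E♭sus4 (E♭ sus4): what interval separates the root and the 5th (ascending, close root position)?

P5

Spelling the chord: E♭, A♭, B♭.
So we need the interval from E♭ up to B♭.
E♭ up to B♭ spans 5 letter names and 7 semitones — a perfect fifth.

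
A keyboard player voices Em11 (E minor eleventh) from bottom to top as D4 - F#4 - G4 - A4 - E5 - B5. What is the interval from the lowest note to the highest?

major thirteenth

The outer voices are D4 and B5.
From D to B is 21 semitones, exactly the major thirteenth.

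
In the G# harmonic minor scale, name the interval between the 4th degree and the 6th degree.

The scale runs G# A# B C# D# E F##.
That puts C# below E.
C# up to E is 3 semitones, a half step narrower than a major third, so the interval is minor.

minor third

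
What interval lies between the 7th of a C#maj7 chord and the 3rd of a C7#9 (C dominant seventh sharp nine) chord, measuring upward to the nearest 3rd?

The 7th of C#maj7 is B#; the 3rd of C7#9 (C dominant seventh sharp nine) is E.
B# up to E is 4 semitones, a half step narrower than a perfect fourth, so the interval is diminished.

d4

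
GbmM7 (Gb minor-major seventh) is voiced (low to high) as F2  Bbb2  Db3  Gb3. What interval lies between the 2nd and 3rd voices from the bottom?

major third

Those voices are Bbb2 and Db3.
From Bbb to Db is 4 semitones, exactly the major third.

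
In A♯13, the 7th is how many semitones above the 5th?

3

Spelling the chord: A♯, C𝄪, E♯, G♯, B♯, F𝄪.
E♯ to G♯ is a minor third: 3 semitones.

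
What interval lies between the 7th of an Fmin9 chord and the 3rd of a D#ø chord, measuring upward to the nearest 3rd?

Fmin9 has Eb as its 7th, and D#ø has F# as its 3rd.
From Eb to F#: 3 semitones over a second = augmented.

augmented second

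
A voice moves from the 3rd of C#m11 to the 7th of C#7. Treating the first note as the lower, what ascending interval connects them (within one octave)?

The 3rd of C#m11 is E; the 7th of C#7 is B.
From E to B is 7 semitones, exactly the perfect fifth.

perfect 5th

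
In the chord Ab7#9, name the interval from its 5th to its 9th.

augmented fifth

Spelling the chord: Ab C Eb Gb B.
So we need the interval from Eb up to B.
From Eb to B: 8 semitones over a fifth = augmented.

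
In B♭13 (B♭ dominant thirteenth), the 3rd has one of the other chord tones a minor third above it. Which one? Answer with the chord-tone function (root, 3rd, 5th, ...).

5th

B♭ dominant thirteenth is spelled B♭–D–F–A♭–C–G.
The 3rd is D. A minor third above D is F.
F is the chord's 5th.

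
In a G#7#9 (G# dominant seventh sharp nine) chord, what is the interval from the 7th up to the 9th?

augmented 3rd

G#7#9 is spelled G#–B#–D#–F#–A##.
7th = F#; 9th = A##.
From F# to A##: 5 semitones over a third = augmented.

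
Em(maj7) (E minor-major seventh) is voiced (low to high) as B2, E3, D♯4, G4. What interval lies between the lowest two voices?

perfect fourth

Those voices are B2 and E3.
From B to E is 5 semitones, exactly the perfect fourth.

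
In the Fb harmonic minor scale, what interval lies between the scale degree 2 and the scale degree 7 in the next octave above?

Fb harmonic minor: Fb Gb Abb Bbb Cb Dbb Eb.
Scale degree 2 = Gb; 7th degree (up an octave) = Eb.
Gb up to Eb spans 13 letter names and 21 semitones — a major thirteenth.

major thirteenth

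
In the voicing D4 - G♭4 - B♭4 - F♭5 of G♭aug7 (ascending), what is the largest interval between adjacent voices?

Adjacent intervals: D4→G♭4 = diminished fourth; G♭4→B♭4 = major third; B♭4→F♭5 = diminished fifth.
The largest is B♭4 to F♭5, a diminished fifth (6 semitones).

diminished fifth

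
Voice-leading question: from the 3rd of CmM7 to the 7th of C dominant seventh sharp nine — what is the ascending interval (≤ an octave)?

CmM7 has Eb as its 3rd, and C dominant seventh sharp nine has Bb as its 7th.
From Eb to Bb is 7 semitones, exactly the perfect fifth.

perfect fifth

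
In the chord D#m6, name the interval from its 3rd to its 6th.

augmented fourth

The chord tones of D#min6 are D#–F#–A#–B#.
That puts F# below B#.
From F# to B#: 6 semitones over a fourth = augmented.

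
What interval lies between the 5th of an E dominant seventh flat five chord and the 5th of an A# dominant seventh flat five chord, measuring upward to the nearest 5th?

augmented 4th

E dominant seventh flat five has Bb as its 5th, and A# dominant seventh flat five has E as its 5th.
4 letter names make it a fourth; at 6 semitones (a half step wider than perfect) the quality is augmented.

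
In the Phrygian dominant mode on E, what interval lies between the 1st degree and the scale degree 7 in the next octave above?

The scale runs E F G# A B C D.
The 1st degree is E and the scale degree 7 (up an octave) is D.
From E to D: 22 semitones over a fourteenth = minor.

minor fourteenth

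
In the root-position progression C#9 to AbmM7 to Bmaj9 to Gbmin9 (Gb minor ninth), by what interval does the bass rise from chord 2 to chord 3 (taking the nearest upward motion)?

The roots are Ab and B.
2 letter names make it a second; at 3 semitones (a half step wider than major) the quality is augmented.

A2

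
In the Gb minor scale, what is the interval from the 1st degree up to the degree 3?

minor 3rd

The scale runs Gb Ab Bbb Cb Db Ebb Fb.
1st degree = Gb; 3rd degree = Bbb.
3 letter names make it a third; at 3 semitones (a half step narrower than major) the quality is minor.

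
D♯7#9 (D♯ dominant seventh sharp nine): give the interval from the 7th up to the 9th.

D♯ dominant seventh sharp nine: D♯-F𝄪-A♯-C♯-E𝄪.
That puts C♯ below E𝄪.
C♯ up to E𝄪 is 5 semitones, a half step wider than a major third, so the interval is augmented.

augmented 3rd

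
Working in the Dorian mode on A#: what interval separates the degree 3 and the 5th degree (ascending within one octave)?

The scale runs A# B# C# D# E# F## G#.
Degree 3 = C#; 5th scale degree = E#.
From C# to E# is 4 semitones, exactly the major third.

M3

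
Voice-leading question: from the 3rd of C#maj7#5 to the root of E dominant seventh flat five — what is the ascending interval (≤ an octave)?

C#maj7#5 has E# as its 3rd, and E dominant seventh flat five has E as its root.
8 letter names make it an octave; at 11 semitones (a half step narrower than perfect) the quality is diminished.

diminished octave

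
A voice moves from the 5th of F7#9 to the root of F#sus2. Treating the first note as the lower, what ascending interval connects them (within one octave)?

The 5th of F7#9 is C; the root of F#sus2 is F#.
C up to F# is 6 semitones, a half step wider than a perfect fourth, so the interval is augmented.

augmented fourth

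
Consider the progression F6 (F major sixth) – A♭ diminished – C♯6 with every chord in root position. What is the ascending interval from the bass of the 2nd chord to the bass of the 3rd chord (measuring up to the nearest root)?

The roots are A♭ and C♯.
3 letter names make it a third; at 5 semitones (a half step wider than major) the quality is augmented.

augmented 3rd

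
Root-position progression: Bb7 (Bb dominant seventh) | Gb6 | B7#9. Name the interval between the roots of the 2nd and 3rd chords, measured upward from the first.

The roots are Gb and B.
From Gb to B: 5 semitones over a third = augmented.

A3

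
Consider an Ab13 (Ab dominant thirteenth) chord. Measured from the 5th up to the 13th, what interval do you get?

The chord tones of Ab13 are Ab–C–Eb–Gb–Bb–F.
The 5th is Eb and the 13th is F.
Counting 9 letters and 14 half steps from Eb gives a major ninth.

M9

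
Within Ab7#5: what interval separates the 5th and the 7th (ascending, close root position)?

diminished 3rd

Ab augmented seventh: Ab, C, E, Gb.
So we need the interval from E up to Gb.
E up to Gb is 2 semitones, a whole step narrower than a major third, so the interval is diminished.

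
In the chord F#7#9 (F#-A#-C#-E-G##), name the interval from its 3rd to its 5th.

That puts A# below C#.
A# up to C# is 3 semitones, a half step narrower than a major third, so the interval is minor.

m3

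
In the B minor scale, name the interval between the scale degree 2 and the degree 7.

m6

Spelling the B minor scale: B C# D E F# G A.
Scale degree 2 = C#; 7th degree = A.
6 letter names make it a sixth; at 8 semitones (a half step narrower than major) the quality is minor.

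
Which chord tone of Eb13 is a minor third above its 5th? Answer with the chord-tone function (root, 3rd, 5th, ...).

Spelling the chord: Eb, G, Bb, Db, F, C.
The 5th is Bb. A minor third above Bb is Db.
Db is the chord's 7th.

7th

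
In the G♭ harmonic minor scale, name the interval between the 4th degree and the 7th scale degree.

G♭ harmonic minor: G♭ A♭ B𝄫 C♭ D♭ E𝄫 F.
4th degree = C♭; 7th degree = F.
From C♭ to F: 6 semitones over a fourth = augmented.

augmented fourth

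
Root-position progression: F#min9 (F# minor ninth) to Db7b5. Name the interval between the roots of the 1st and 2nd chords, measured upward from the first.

diminished sixth

The roots are F# and Db.
F# up to Db is 7 semitones, a whole step narrower than a major sixth, so the interval is diminished.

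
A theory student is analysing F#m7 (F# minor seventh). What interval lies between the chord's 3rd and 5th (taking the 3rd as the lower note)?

Spelling the chord: F# A C# E.
That puts A below C#.
From A to C# is 4 semitones, exactly the major third.

major 3rd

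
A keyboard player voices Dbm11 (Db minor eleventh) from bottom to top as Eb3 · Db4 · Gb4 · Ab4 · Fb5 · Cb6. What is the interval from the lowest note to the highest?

The outer voices are Eb3 and Cb6.
From Eb to Cb: 32 semitones over a 20th = minor.

minor 20th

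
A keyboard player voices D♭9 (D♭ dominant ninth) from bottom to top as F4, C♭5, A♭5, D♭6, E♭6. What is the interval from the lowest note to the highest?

The outer voices are F4 and E♭6.
14 letter names make it a fourteenth; at 22 semitones (a half step narrower than major) the quality is minor.

minor 14th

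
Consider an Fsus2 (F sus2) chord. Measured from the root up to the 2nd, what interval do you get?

major 2nd

Fsus2 (F sus2) is spelled F-G-C.
That puts F below G.
F up to G spans 2 letter names and 2 semitones — a major second.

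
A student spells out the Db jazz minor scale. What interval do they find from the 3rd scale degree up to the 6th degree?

augmented fourth

Db melodic minor: Db Eb Fb Gb Ab Bb C.
So we need the interval from Fb up to Bb.
Fb up to Bb is 6 semitones, a half step wider than a perfect fourth, so the interval is augmented.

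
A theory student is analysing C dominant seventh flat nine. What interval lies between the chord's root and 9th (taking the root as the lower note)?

minor 9th

C7b9 (C dominant seventh flat nine) is spelled C-E-G-Bb-Db.
So we need the interval from C up to Db.
From C to Db: 13 semitones over a ninth = minor.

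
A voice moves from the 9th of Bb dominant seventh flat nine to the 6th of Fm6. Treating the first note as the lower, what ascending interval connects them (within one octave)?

A2

Bb dominant seventh flat nine has Cb as its 9th, and Fm6 has D as its 6th.
From Cb to D: 3 semitones over a second = augmented.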